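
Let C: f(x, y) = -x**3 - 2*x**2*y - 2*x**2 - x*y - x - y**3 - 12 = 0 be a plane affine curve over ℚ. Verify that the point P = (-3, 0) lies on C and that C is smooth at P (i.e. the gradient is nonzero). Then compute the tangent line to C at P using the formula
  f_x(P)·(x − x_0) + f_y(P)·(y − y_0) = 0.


Tangent line at P: -16*x - 15*y - 48 = 0.

Step 1: f(-3, 0) = 0, so P lies on C.
Step 2: partial derivatives
  f_x(x, y) = -3*x**2 - 4*x*y - 4*x - y - 1, f_y(x, y) = -2*x**2 - x - 3*y**2.
  f_x(P) = -16, f_y(P) = -15 (gradient nonzero, so P is smooth).
Step 3: tangent line at P: -16·(x − -3) + -15·(y − 0) = 0.
Expanding: -16*x - 15*y - 48 = 0.


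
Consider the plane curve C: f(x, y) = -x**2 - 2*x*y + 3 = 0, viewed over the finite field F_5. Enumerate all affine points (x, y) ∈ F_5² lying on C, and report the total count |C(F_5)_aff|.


Affine F_5-points: {(1, 1), (2, 1), (3, 4), (4, 4)}; count = 4.

For each of the 25 pairs (x, y) ∈ F_5², evaluate f(x, y) mod 5. Record the zeros.
  x = 0: [0↦3, 1↦3, 2↦3, 3↦3, 4↦3]  zeros at y ∈ ∅
  x = 1: [0↦2, 1↦0, 2↦3, 3↦1, 4↦4]  zeros at y ∈ {1}
  x = 2: [0↦4, 1↦0, 2↦1, 3↦2, 4↦3]  zeros at y ∈ {1}
  x = 3: [0↦4, 1↦3, 2↦2, 3↦1, 4↦0]  zeros at y ∈ {4}
  x = 4: [0↦2, 1↦4, 2↦1, 3↦3, 4↦0]  zeros at y ∈ {4}
Collecting zeros: affine points = {(1, 1), (2, 1), (3, 4), (4, 4)}.
Total count |C(F_5)_aff| = 4.


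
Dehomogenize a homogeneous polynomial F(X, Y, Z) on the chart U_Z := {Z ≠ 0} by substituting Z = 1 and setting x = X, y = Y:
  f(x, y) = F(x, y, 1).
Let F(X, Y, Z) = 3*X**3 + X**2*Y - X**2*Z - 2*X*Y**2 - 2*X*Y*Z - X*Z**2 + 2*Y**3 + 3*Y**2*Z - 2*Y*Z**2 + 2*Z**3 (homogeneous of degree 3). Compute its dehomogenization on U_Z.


f(x, y) = 3*x**3 + x**2*y - x**2 - 2*x*y**2 - 2*x*y - x + 2*y**3 + 3*y**2 - 2*y + 2

On U_Z we set Z = 1. Each monomial c·X^i·Y^j·Z^k in F becomes c·x^i·y^j·1^k = c·x^i·y^j.
Substituting Z = 1: F(X, Y, 1) = 3*x**3 + x**2*y - x**2 - 2*x*y**2 - 2*x*y - x + 2*y**3 + 3*y**2 - 2*y + 2.
Note: deg(f) ≤ deg(F) = 3; strict inequality happens when F is divisible by Z (lost terms).


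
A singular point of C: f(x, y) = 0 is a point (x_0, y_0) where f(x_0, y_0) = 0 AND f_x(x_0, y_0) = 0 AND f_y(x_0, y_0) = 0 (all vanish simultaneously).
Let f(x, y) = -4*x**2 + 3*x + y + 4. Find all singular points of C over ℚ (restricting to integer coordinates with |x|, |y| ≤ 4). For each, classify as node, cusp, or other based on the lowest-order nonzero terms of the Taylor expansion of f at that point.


No singular points in the scanned grid; C is smooth there.

Compute partial derivatives:
  f_x = 3 - 8*x.
  f_y = 1.
f_y = 1 is a nonzero constant, so f_y never vanishes: no point (x, y) can satisfy f = f_x = f_y = 0. In particular no (x, y) ∈ {−4, ..., 4}² is singular; the curve is smooth.


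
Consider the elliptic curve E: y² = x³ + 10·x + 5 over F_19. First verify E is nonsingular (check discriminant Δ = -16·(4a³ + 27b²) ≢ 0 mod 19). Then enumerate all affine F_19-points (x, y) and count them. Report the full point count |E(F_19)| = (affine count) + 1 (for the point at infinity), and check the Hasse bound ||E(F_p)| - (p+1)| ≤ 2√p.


Affine points = {(0, 9), (0, 10), (1, 4), (1, 15), (3, 9), (3, 10), (5, 3), (5, 16), (7, 0), (9, 8), (9, 11), (14, 1), (14, 18), (16, 9), (16, 10)}; affine count = 15; |E(F_19)| = 16.

Discriminant check: Δ ∝ 4a³ + 27b² = 4·10³ + 27·5² = 4·1000 + 27·25 ≡ 1 (mod 19). Nonzero ⇒ E is nonsingular.
For each x ∈ F_19, compute rhs = x³ + 10·x + 5 mod 19, then count y ∈ F_19 with y² ≡ rhs.
  x = 0: rhs = 5, matching y values: 9, 10 (2 points).
  x = 1: rhs = 16, matching y values: 4, 15 (2 points).
  x = 2: rhs = 14, matching y values: none (0 points).
  x = 3: rhs = 5, matching y values: 9, 10 (2 points).
  x = 4: rhs = 14, matching y values: none (0 points).
  x = 5: rhs = 9, matching y values: 3, 16 (2 points).
  x = 6: rhs = 15, matching y values: none (0 points).
  x = 7: rhs = 0, matching y values: 0 (1 points).
  x = 8: rhs = 8, matching y values: none (0 points).
  x = 9: rhs = 7, matching y values: 8, 11 (2 points).
  x = 10: rhs = 3, matching y values: none (0 points).
  x = 11: rhs = 2, matching y values: none (0 points).
  x = 12: rhs = 10, matching y values: none (0 points).
  x = 13: rhs = 14, matching y values: none (0 points).
  x = 14: rhs = 1, matching y values: 1, 18 (2 points).
  x = 15: rhs = 15, matching y values: none (0 points).
  x = 16: rhs = 5, matching y values: 9, 10 (2 points).
  x = 17: rhs = 15, matching y values: none (0 points).
  x = 18: rhs = 13, matching y values: none (0 points).
Total affine count: 15.
Full point count |E(F_19)| = 15 + 1 = 16.
Hasse bound: |16 − (19+1)| = |-4| = 4 ≤ 2√19 ≈ 8.7178 ✓.


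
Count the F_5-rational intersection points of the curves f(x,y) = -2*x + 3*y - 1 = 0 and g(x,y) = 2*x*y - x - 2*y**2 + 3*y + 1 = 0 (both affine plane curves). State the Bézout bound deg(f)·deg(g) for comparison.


Common zeros: ∅; count = 0; Bézout bound = 2.

deg(f) = 1, deg(g) = 2, so Bézout bound = 2.
Scan x ∈ F_5. For each x, list the y ∈ F_5 with f(x, y) ≡ 0 and those with g(x, y) ≡ 0 (mod 5); the common zeros in that column are the intersection.
  x = 0: f ≡ 0 at y ∈ {2}; g ≡ 0 at y ∈ ∅; common: ∅.
  x = 1: f ≡ 0 at y ∈ {1}; g ≡ 0 at y ∈ {0}; common: ∅.
  x = 2: f ≡ 0 at y ∈ {0}; g ≡ 0 at y ∈ {2, 4}; common: ∅.
  x = 3: f ≡ 0 at y ∈ {4}; g ≡ 0 at y ∈ {1}; common: ∅.
  x = 4: f ≡ 0 at y ∈ {3}; g ≡ 0 at y ∈ ∅; common: ∅.
Collecting: common zeros = ∅, so the count is 0.
Comparison with the Bézout bound: 0 ≤ 2 = deg(f)·deg(g), as expected for curves with no common component (the affine F_5-count falls short of the bound because intersections may lie at infinity, over extension fields, or carry multiplicity).


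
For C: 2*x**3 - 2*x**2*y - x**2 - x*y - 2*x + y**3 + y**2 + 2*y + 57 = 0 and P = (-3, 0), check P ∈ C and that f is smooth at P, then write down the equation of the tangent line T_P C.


Tangent line at P: 58*x - 13*y + 174 = 0.

Step 1: f(-3, 0) = 0, so P lies on C.
Step 2: partial derivatives
  f_x(x, y) = 6*x**2 - 4*x*y - 2*x - y - 2, f_y(x, y) = -2*x**2 - x + 3*y**2 + 2*y + 2.
  f_x(P) = 58, f_y(P) = -13 (gradient nonzero, so P is smooth).
Step 3: tangent line at P: 58·(x − -3) + -13·(y − 0) = 0.
Expanding: 58*x - 13*y + 174 = 0.


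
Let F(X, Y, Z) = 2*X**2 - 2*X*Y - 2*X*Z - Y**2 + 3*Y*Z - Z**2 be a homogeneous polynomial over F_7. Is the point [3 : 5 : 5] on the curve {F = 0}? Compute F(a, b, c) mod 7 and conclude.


F(3,5,5) ≡ 4 (mod 7); P is NOT on the curve.

Evaluate F(3, 5, 5) term-by-term (mod 7).
  2*X**2 ↦ 2·9·1·1 = 18
  -2*X*Y ↦ -2·3·5·1 = -30
  -2*X*Z ↦ -2·3·1·5 = -30
  -Y**2 ↦ -1·1·25·1 = -25
  3*Y*Z ↦ 3·1·5·5 = 75
  -Z**2 ↦ -1·1·1·25 = -25
Sum: F(3, 5, 5) = (18) + (-30) + (-30) + (-25) + (75) + (-25) = -17.
Reducing mod 7: -17 ≡ 4 (mod 7).
Since F(a, b, c) ≡ 4 ≠ 0 (mod 7), P does NOT lie on the curve.


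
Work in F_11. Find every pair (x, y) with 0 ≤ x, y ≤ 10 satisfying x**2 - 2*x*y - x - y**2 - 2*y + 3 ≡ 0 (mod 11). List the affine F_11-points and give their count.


Affine F_11-points: {(0, 1), (0, 8), (2, 2), (2, 3), (3, 1), (3, 2), (5, 3), (5, 7), (6, 0), (6, 8), (10, 4), (10, 7)}; count = 12.

For each of the 121 pairs (x, y) ∈ F_11², evaluate f(x, y) mod 11. Record the zeros.
  x = 0: [0↦3, 1↦0, 2↦6, 3↦10, 4↦1, 5↦1, 6↦10, 7↦6, 8↦0, 9↦3, 10↦4]  zeros at y ∈ {1, 8}
  x = 1: [0↦3, 1↦9, 2↦2, 3↦4, 4↦4, 5↦2, 6↦9, 7↦3, 8↦6, 9↦7, 10↦6]  zeros at y ∈ ∅
  x = 2: [0↦5, 1↦9, 2↦0, 3↦0, 4↦9, 5↦5, 6↦10, 7↦2, 8↦3, 9↦2, 10↦10]  zeros at y ∈ {2, 3}
  x = 3: [0↦9, 1↦0, 2↦0, 3↦9, 4↦5, 5↦10, 6↦2, 7↦3, 8↦2, 9↦10, 10↦5]  zeros at y ∈ {1, 2}
  x = 4: [0↦4, 1↦4, 2↦2, 3↦9, 4↦3, 5↦6, 6↦7, 7↦6, 8↦3, 9↦9, 10↦2]  zeros at y ∈ ∅
  x = 5: [0↦1, 1↦10, 2↦6, 3↦0, 4↦3, 5↦4, 6↦3, 7↦0, 8↦6, 9↦10, 10↦1]  zeros at y ∈ {3, 7}
  x = 6: [0↦0, 1↦7, 2↦1, 3↦4, 4↦5, 5↦4, 6↦1, 7↦7, 8↦0, 9↦2, 10↦2]  zeros at y ∈ {0, 8}
  x = 7: [0↦1, 1↦6, 2↦9, 3↦10, 4↦9, 5↦6, 6↦1, 7↦5, 8↦7, 9↦7, 10↦5]  zeros at y ∈ ∅
  x = 8: [0↦4, 1↦7, 2↦8, 3↦7, 4↦4, 5↦10, 6↦3, 7↦5, 8↦5, 9↦3, 10↦10]  zeros at y ∈ ∅
  x = 9: [0↦9, 1↦10, 2↦9, 3↦6, 4↦1, 5↦5, 6↦7, 7↦7, 8↦5, 9↦1, 10↦6]  zeros at y ∈ ∅
  x = 10: [0↦5, 1↦4, 2↦1, 3↦7, 4↦0, 5↦2, 6↦2, 7↦0, 8↦7, 9↦1, 10↦4]  zeros at y ∈ {4, 7}
Collecting zeros: affine points = {(0, 1), (0, 8), (2, 2), (2, 3), (3, 1), (3, 2), (5, 3), (5, 7), (6, 0), (6, 8), (10, 4), (10, 7)}.
Total count |C(F_11)_aff| = 12.


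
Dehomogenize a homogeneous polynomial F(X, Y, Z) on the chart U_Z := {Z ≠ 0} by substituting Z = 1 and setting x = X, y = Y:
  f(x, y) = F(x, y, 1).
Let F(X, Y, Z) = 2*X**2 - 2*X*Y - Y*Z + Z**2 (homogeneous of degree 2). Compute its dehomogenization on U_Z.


f(x, y) = 2*x**2 - 2*x*y - y + 1

On U_Z we set Z = 1. Each monomial c·X^i·Y^j·Z^k in F becomes c·x^i·y^j·1^k = c·x^i·y^j.
Substituting Z = 1: F(X, Y, 1) = 2*x**2 - 2*x*y - y + 1.
Note: deg(f) ≤ deg(F) = 2; strict inequality happens when F is divisible by Z (lost terms).


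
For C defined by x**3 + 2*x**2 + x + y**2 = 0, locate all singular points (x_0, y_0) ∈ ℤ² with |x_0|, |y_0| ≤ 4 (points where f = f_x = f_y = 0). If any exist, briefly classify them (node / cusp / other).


Singular points: {(-1, 0)}; classification: node.

Compute partial derivatives:
  f_x = 3*x**2 + 4*x + 1.
  f_y = 2*y.
Scan x_0 ∈ {−4, ..., 4}. For each x_0, f_y(x_0, y) is a polynomial in y; find its integer roots y ∈ {−4, ..., 4}, then test f_x and f at those candidates.
  x = -4: f_y(-4, y) = 2*y; vanishes at y ∈ {0}. (-4, 0): f_x = 33 ≠ 0.
  x = -3: f_y(-3, y) = 2*y; vanishes at y ∈ {0}. (-3, 0): f_x = 16 ≠ 0.
  x = -2: f_y(-2, y) = 2*y; vanishes at y ∈ {0}. (-2, 0): f_x = 5 ≠ 0.
  x = -1: f_y(-1, y) = 2*y; vanishes at y ∈ {0}. (-1, 0): f_x = 0, f = 0 — SINGULAR.
  x = 0: f_y(0, y) = 2*y; vanishes at y ∈ {0}. (0, 0): f_x = 1 ≠ 0.
  x = 1: f_y(1, y) = 2*y; vanishes at y ∈ {0}. (1, 0): f_x = 8 ≠ 0.
  x = 2: f_y(2, y) = 2*y; vanishes at y ∈ {0}. (2, 0): f_x = 21 ≠ 0.
  x = 3: f_y(3, y) = 2*y; vanishes at y ∈ {0}. (3, 0): f_x = 40 ≠ 0.
  x = 4: f_y(4, y) = 2*y; vanishes at y ∈ {0}. (4, 0): f_x = 65 ≠ 0.
Only singular point on the grid: (-1, 0).
Classify: substitute x = -1 + u, y = 0 + v and expand: f = u**3 - u**2 + v**2.
No constant or linear terms (consistent with a singular point). Quadratic part: -u**2 + v**2. Cubic part: u**3.
The quadratic part v**2 - u**2 = (v − u)(v + u) splits into two distinct linear factors, so there are two distinct tangent lines y − 0 = ±(x − -1) — this is a node (ordinary double point).
Classification: node.


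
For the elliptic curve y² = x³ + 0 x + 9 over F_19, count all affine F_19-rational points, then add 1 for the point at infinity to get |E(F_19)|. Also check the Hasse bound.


Affine points = {(0, 3), (0, 16), (2, 6), (2, 13), (3, 6), (3, 13), (4, 4), (4, 15), (5, 1), (5, 18), (6, 4), (6, 15), (9, 4), (9, 15), (14, 6), (14, 13), (16, 1), (16, 18), (17, 1), (17, 18)}; affine count = 20; |E(F_19)| = 21.

Discriminant check: Δ ∝ 4a³ + 27b² = 4·0³ + 27·9² = 4·0 + 27·81 ≡ 2 (mod 19). Nonzero ⇒ E is nonsingular.
For each x ∈ F_19, compute rhs = x³ + 0·x + 9 mod 19, then count y ∈ F_19 with y² ≡ rhs.
  x = 0: rhs = 9, matching y values: 3, 16 (2 points).
  x = 1: rhs = 10, matching y values: none (0 points).
  x = 2: rhs = 17, matching y values: 6, 13 (2 points).
  x = 3: rhs = 17, matching y values: 6, 13 (2 points).
  x = 4: rhs = 16, matching y values: 4, 15 (2 points).
  x = 5: rhs = 1, matching y values: 1, 18 (2 points).
  x = 6: rhs = 16, matching y values: 4, 15 (2 points).
  x = 7: rhs = 10, matching y values: none (0 points).
  x = 8: rhs = 8, matching y values: none (0 points).
  x = 9: rhs = 16, matching y values: 4, 15 (2 points).
  x = 10: rhs = 2, matching y values: none (0 points).
  x = 11: rhs = 10, matching y values: none (0 points).
  x = 12: rhs = 8, matching y values: none (0 points).
  x = 13: rhs = 2, matching y values: none (0 points).
  x = 14: rhs = 17, matching y values: 6, 13 (2 points).
  x = 15: rhs = 2, matching y values: none (0 points).
  x = 16: rhs = 1, matching y values: 1, 18 (2 points).
  x = 17: rhs = 1, matching y values: 1, 18 (2 points).
  x = 18: rhs = 8, matching y values: none (0 points).
Total affine count: 20.
Full point count |E(F_19)| = 20 + 1 = 21.
Hasse bound: |21 − (19+1)| = |1| = 1 ≤ 2√19 ≈ 8.7178 ✓.


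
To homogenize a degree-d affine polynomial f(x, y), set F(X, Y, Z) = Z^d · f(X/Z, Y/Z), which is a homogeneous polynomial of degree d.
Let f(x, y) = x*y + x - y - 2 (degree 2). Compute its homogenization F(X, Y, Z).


F(X, Y, Z) = X*Y + X*Z - Y*Z - 2*Z**2

deg(f) = 2.
Substitute x = X/Z, y = Y/Z into f, then multiply by Z^2.
  monomial 1·x^1·y^1 ↦ 1·X^1·Y^1·Z^0.
  monomial 1·x^1·y^0 ↦ 1·X^1·Y^0·Z^1.
  monomial -1·x^0·y^1 ↦ -1·X^0·Y^1·Z^1.
  monomial -2·x^0·y^0 ↦ -2·X^0·Y^0·Z^2.
Collecting: F(X, Y, Z) = X*Y + X*Z - Y*Z - 2*Z**2.


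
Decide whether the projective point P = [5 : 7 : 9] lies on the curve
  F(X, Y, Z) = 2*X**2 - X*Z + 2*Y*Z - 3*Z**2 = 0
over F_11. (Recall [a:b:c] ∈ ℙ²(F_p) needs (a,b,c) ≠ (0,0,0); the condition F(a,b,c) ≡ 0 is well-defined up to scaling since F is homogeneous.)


F(5,7,9) ≡ 9 (mod 11); P is NOT on the curve.

Evaluate F(5, 7, 9) term-by-term (mod 11).
  2*X**2 ↦ 2·25·1·1 = 50
  -X*Z ↦ -1·5·1·9 = -45
  2*Y*Z ↦ 2·1·7·9 = 126
  -3*Z**2 ↦ -3·1·1·81 = -243
Sum: F(5, 7, 9) = (50) + (-45) + (126) + (-243) = -112.
Reducing mod 11: -112 ≡ 9 (mod 11).
Since F(a, b, c) ≡ 9 ≠ 0 (mod 11), P does NOT lie on the curve.


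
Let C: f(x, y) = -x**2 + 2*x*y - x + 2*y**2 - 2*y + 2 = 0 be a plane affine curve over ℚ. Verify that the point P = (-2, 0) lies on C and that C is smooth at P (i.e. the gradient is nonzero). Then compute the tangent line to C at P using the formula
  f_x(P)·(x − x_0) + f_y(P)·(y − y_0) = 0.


Tangent line at P: 3*x - 6*y + 6 = 0.

Step 1: f(-2, 0) = 0, so P lies on C.
Step 2: partial derivatives
  f_x(x, y) = -2*x + 2*y - 1, f_y(x, y) = 2*x + 4*y - 2.
  f_x(P) = 3, f_y(P) = -6 (gradient nonzero, so P is smooth).
Step 3: tangent line at P: 3·(x − -2) + -6·(y − 0) = 0.
Expanding: 3*x - 6*y + 6 = 0.


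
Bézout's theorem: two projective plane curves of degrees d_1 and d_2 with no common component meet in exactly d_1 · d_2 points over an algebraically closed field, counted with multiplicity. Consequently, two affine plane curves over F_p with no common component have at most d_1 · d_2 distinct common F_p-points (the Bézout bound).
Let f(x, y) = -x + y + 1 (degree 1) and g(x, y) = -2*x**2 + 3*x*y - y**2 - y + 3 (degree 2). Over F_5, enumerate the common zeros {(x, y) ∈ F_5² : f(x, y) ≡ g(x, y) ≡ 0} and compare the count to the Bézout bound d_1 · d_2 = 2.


Common zeros: {(4, 3)}; count = 1; Bézout bound = 2.

deg(f) = 1, deg(g) = 2, so Bézout bound = 2.
Scan x ∈ F_5. For each x, list the y ∈ F_5 with f(x, y) ≡ 0 and those with g(x, y) ≡ 0 (mod 5); the common zeros in that column are the intersection.
  x = 0: f ≡ 0 at y ∈ {4}; g ≡ 0 at y ∈ ∅; common: ∅.
  x = 1: f ≡ 0 at y ∈ {0}; g ≡ 0 at y ∈ ∅; common: ∅.
  x = 2: f ≡ 0 at y ∈ {1}; g ≡ 0 at y ∈ {0}; common: ∅.
  x = 3: f ≡ 0 at y ∈ {2}; g ≡ 0 at y ∈ {0, 3}; common: ∅.
  x = 4: f ≡ 0 at y ∈ {3}; g ≡ 0 at y ∈ {3}; common: {3}.
Collecting: common zeros = {(4, 3)}, so the count is 1.
Comparison with the Bézout bound: 1 ≤ 2 = deg(f)·deg(g), as expected for curves with no common component (the affine F_5-count falls short of the bound because intersections may lie at infinity, over extension fields, or carry multiplicity).


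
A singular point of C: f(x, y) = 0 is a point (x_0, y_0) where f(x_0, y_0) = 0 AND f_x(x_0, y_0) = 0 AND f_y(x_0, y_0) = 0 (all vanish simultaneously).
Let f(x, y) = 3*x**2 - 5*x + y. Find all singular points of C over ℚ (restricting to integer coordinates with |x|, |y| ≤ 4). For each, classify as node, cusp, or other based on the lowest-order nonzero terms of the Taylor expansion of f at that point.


No singular points in the scanned grid; C is smooth there.

Compute partial derivatives:
  f_x = 6*x - 5.
  f_y = 1.
f_y = 1 is a nonzero constant, so f_y never vanishes: no point (x, y) can satisfy f = f_x = f_y = 0. In particular no (x, y) ∈ {−4, ..., 4}² is singular; the curve is smooth.


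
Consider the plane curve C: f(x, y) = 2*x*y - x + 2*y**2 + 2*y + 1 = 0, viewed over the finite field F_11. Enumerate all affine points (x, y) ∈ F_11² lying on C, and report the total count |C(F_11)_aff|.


Affine F_11-points: {(1, 0), (1, 9), (2, 4), (3, 2), (3, 5), (4, 7), (4, 10), (5, 8), (6, 1), (6, 3)}; count = 10.

For each of the 121 pairs (x, y) ∈ F_11², evaluate f(x, y) mod 11. Record the zeros.
  x = 0: [0↦1, 1↦5, 2↦2, 3↦3, 4↦8, 5↦6, 6↦8, 7↦3, 8↦2, 9↦5, 10↦1]  zeros at y ∈ ∅
  x = 1: [0↦0, 1↦6, 2↦5, 3↦8, 4↦4, 5↦4, 6↦8, 7↦5, 8↦6, 9↦0, 10↦9]  zeros at y ∈ {0, 9}
  x = 2: [0↦10, 1↦7, 2↦8, 3↦2, 4↦0, 5↦2, 6↦8, 7↦7, 8↦10, 9↦6, 10↦6]  zeros at y ∈ {4}
  x = 3: [0↦9, 1↦8, 2↦0, 3↦7, 4↦7, 5↦0, 6↦8, 7↦9, 8↦3, 9↦1, 10↦3]  zeros at y ∈ {2, 5}
  x = 4: [0↦8, 1↦9, 2↦3, 3↦1, 4↦3, 5↦9, 6↦8, 7↦0, 8↦7, 9↦7, 10↦0]  zeros at y ∈ {7, 10}
  x = 5: [0↦7, 1↦10, 2↦6, 3↦6, 4↦10, 5↦7, 6↦8, 7↦2, 8↦0, 9↦2, 10↦8]  zeros at y ∈ {8}
  x = 6: [0↦6, 1↦0, 2↦9, 3↦0, 4↦6, 5↦5, 6↦8, 7↦4, 8↦4, 9↦8, 10↦5]  zeros at y ∈ {1, 3}
  x = 7: [0↦5, 1↦1, 2↦1, 3↦5, 4↦2, 5↦3, 6↦8, 7↦6, 8↦8, 9↦3, 10↦2]  zeros at y ∈ ∅
  x = 8: [0↦4, 1↦2, 2↦4, 3↦10, 4↦9, 5↦1, 6↦8, 7↦8, 8↦1, 9↦9, 10↦10]  zeros at y ∈ ∅
  x = 9: [0↦3, 1↦3, 2↦7, 3↦4, 4↦5, 5↦10, 6↦8, 7↦10, 8↦5, 9↦4, 10↦7]  zeros at y ∈ ∅
  x = 10: [0↦2, 1↦4, 2↦10, 3↦9, 4↦1, 5↦8, 6↦8, 7↦1, 8↦9, 9↦10, 10↦4]  zeros at y ∈ ∅
Collecting zeros: affine points = {(1, 0), (1, 9), (2, 4), (3, 2), (3, 5), (4, 7), (4, 10), (5, 8), (6, 1), (6, 3)}.
Total count |C(F_11)_aff| = 10.


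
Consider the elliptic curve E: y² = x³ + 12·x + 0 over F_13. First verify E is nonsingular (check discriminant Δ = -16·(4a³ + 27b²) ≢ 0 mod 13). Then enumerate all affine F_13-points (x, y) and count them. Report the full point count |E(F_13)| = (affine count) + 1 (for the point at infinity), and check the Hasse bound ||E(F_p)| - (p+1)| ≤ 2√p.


Affine points = {(0, 0), (1, 0), (5, 4), (5, 9), (8, 6), (8, 7), (12, 0)}; affine count = 7; |E(F_13)| = 8.

Discriminant check: Δ ∝ 4a³ + 27b² = 4·12³ + 27·0² = 4·1728 + 27·0 ≡ 9 (mod 13). Nonzero ⇒ E is nonsingular.
For each x ∈ F_13, compute rhs = x³ + 12·x + 0 mod 13, then count y ∈ F_13 with y² ≡ rhs.
  x = 0: rhs = 0, matching y values: 0 (1 points).
  x = 1: rhs = 0, matching y values: 0 (1 points).
  x = 2: rhs = 6, matching y values: none (0 points).
  x = 3: rhs = 11, matching y values: none (0 points).
  x = 4: rhs = 8, matching y values: none (0 points).
  x = 5: rhs = 3, matching y values: 4, 9 (2 points).
  x = 6: rhs = 2, matching y values: none (0 points).
  x = 7: rhs = 11, matching y values: none (0 points).
  x = 8: rhs = 10, matching y values: 6, 7 (2 points).
  x = 9: rhs = 5, matching y values: none (0 points).
  x = 10: rhs = 2, matching y values: none (0 points).
  x = 11: rhs = 7, matching y values: none (0 points).
  x = 12: rhs = 0, matching y values: 0 (1 points).
Total affine count: 7.
Full point count |E(F_13)| = 7 + 1 = 8.
Hasse bound: |8 − (13+1)| = |-6| = 6 ≤ 2√13 ≈ 7.2111 ✓.


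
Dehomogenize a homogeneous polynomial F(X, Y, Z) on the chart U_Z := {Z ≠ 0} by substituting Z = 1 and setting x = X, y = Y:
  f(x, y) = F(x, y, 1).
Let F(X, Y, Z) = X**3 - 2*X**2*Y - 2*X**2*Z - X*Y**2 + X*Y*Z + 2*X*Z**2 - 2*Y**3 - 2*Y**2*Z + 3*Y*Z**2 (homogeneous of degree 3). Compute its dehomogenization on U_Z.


f(x, y) = x**3 - 2*x**2*y - 2*x**2 - x*y**2 + x*y + 2*x - 2*y**3 - 2*y**2 + 3*y

On U_Z we set Z = 1. Each monomial c·X^i·Y^j·Z^k in F becomes c·x^i·y^j·1^k = c·x^i·y^j.
Substituting Z = 1: F(X, Y, 1) = x**3 - 2*x**2*y - 2*x**2 - x*y**2 + x*y + 2*x - 2*y**3 - 2*y**2 + 3*y.
Note: deg(f) ≤ deg(F) = 3; strict inequality happens when F is divisible by Z (lost terms).


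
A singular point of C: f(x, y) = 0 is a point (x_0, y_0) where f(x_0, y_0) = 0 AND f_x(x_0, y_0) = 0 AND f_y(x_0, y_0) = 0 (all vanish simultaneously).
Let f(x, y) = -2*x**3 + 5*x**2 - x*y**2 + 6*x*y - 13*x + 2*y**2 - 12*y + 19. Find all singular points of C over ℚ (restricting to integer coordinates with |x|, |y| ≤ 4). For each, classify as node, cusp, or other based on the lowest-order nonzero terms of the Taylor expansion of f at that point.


Singular points: {(1, 3)}; classification: node.

Compute partial derivatives:
  f_x = -6*x**2 + 10*x - y**2 + 6*y - 13.
  f_y = -2*x*y + 6*x + 4*y - 12.
Scan x_0 ∈ {−4, ..., 4}. For each x_0, f_y(x_0, y) is a polynomial in y; find its integer roots y ∈ {−4, ..., 4}, then test f_x and f at those candidates.
  x = -4: f_y(-4, y) = 12*y - 36; vanishes at y ∈ {3}. (-4, 3): f_x = -140 ≠ 0.
  x = -3: f_y(-3, y) = 10*y - 30; vanishes at y ∈ {3}. (-3, 3): f_x = -88 ≠ 0.
  x = -2: f_y(-2, y) = 8*y - 24; vanishes at y ∈ {3}. (-2, 3): f_x = -48 ≠ 0.
  x = -1: f_y(-1, y) = 6*y - 18; vanishes at y ∈ {3}. (-1, 3): f_x = -20 ≠ 0.
  x = 0: f_y(0, y) = 4*y - 12; vanishes at y ∈ {3}. (0, 3): f_x = -4 ≠ 0.
  x = 1: f_y(1, y) = 2*y - 6; vanishes at y ∈ {3}. (1, 3): f_x = 0, f = 0 — SINGULAR.
  x = 2: f_y(2, y) = 0; vanishes at y ∈ {-4, -3, -2, -1, 0, 1, 2, 3, 4}. (2, -4): f_x = -57 ≠ 0; (2, -3): f_x = -44 ≠ 0; (2, -2): f_x = -33 ≠ 0; (2, -1): f_x = -24 ≠ 0; (2, 0): f_x = -17 ≠ 0; (2, 1): f_x = -12 ≠ 0; (2, 2): f_x = -9 ≠ 0; (2, 3): f_x = -8 ≠ 0; (2, 4): f_x = -9 ≠ 0.
  x = 3: f_y(3, y) = 6 - 2*y; vanishes at y ∈ {3}. (3, 3): f_x = -28 ≠ 0.
  x = 4: f_y(4, y) = 12 - 4*y; vanishes at y ∈ {3}. (4, 3): f_x = -60 ≠ 0.
Only singular point on the grid: (1, 3).
Classify: substitute x = 1 + u, y = 3 + v and expand: f = -2*u**3 - u**2 - u*v**2 + v**2.
No constant or linear terms (consistent with a singular point). Quadratic part: -u**2 + v**2. Cubic part: -2*u**3 - u*v**2.
The quadratic part v**2 - u**2 = (v − u)(v + u) splits into two distinct linear factors, so there are two distinct tangent lines y − 3 = ±(x − 1) — this is a node (ordinary double point).
Classification: node.


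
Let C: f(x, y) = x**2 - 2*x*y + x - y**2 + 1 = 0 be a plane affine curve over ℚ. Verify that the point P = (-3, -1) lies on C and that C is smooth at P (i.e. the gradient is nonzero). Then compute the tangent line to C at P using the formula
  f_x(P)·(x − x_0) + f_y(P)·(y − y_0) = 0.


Tangent line at P: -3*x + 8*y - 1 = 0.

Step 1: f(-3, -1) = 0, so P lies on C.
Step 2: partial derivatives
  f_x(x, y) = 2*x - 2*y + 1, f_y(x, y) = -2*x - 2*y.
  f_x(P) = -3, f_y(P) = 8 (gradient nonzero, so P is smooth).
Step 3: tangent line at P: -3·(x − -3) + 8·(y − -1) = 0.
Expanding: -3*x + 8*y - 1 = 0.


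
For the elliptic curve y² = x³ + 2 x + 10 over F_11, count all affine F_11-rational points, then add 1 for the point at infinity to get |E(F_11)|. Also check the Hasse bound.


Affine points = {(2, 0), (4, 4), (4, 7), (7, 2), (7, 9), (9, 3), (9, 8)}; affine count = 7; |E(F_11)| = 8.

Discriminant check: Δ ∝ 4a³ + 27b² = 4·2³ + 27·10² = 4·8 + 27·100 ≡ 4 (mod 11). Nonzero ⇒ E is nonsingular.
For each x ∈ F_11, compute rhs = x³ + 2·x + 10 mod 11, then count y ∈ F_11 with y² ≡ rhs.
  x = 0: rhs = 10, matching y values: none (0 points).
  x = 1: rhs = 2, matching y values: none (0 points).
  x = 2: rhs = 0, matching y values: 0 (1 points).
  x = 3: rhs = 10, matching y values: none (0 points).
  x = 4: rhs = 5, matching y values: 4, 7 (2 points).
  x = 5: rhs = 2, matching y values: none (0 points).
  x = 6: rhs = 7, matching y values: none (0 points).
  x = 7: rhs = 4, matching y values: 2, 9 (2 points).
  x = 8: rhs = 10, matching y values: none (0 points).
  x = 9: rhs = 9, matching y values: 3, 8 (2 points).
  x = 10: rhs = 7, matching y values: none (0 points).
Total affine count: 7.
Full point count |E(F_11)| = 7 + 1 = 8.
Hasse bound: |8 − (11+1)| = |-4| = 4 ≤ 2√11 ≈ 6.6332 ✓.


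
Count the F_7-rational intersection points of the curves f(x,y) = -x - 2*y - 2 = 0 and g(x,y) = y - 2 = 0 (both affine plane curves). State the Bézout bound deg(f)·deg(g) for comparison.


Common zeros: {(1, 2)}; count = 1; Bézout bound = 1.

deg(f) = 1, deg(g) = 1, so Bézout bound = 1.
Scan x ∈ F_7. For each x, list the y ∈ F_7 with f(x, y) ≡ 0 and those with g(x, y) ≡ 0 (mod 7); the common zeros in that column are the intersection.
  x = 0: f ≡ 0 at y ∈ {6}; g ≡ 0 at y ∈ {2}; common: ∅.
  x = 1: f ≡ 0 at y ∈ {2}; g ≡ 0 at y ∈ {2}; common: {2}.
  x = 2: f ≡ 0 at y ∈ {5}; g ≡ 0 at y ∈ {2}; common: ∅.
  x = 3: f ≡ 0 at y ∈ {1}; g ≡ 0 at y ∈ {2}; common: ∅.
  x = 4: f ≡ 0 at y ∈ {4}; g ≡ 0 at y ∈ {2}; common: ∅.
  x = 5: f ≡ 0 at y ∈ {0}; g ≡ 0 at y ∈ {2}; common: ∅.
  x = 6: f ≡ 0 at y ∈ {3}; g ≡ 0 at y ∈ {2}; common: ∅.
Collecting: common zeros = {(1, 2)}, so the count is 1.
Comparison with the Bézout bound: 1 ≤ 1 = deg(f)·deg(g), as expected for curves with no common component (the bound is attained).


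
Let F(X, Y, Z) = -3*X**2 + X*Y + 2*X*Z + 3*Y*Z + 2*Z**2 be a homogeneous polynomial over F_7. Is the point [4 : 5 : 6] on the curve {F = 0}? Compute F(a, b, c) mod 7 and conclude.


F(4,5,6) ≡ 0 (mod 7); P is on the curve.

Evaluate F(4, 5, 6) term-by-term (mod 7).
  -3*X**2 ↦ -3·16·1·1 = -48
  X*Y ↦ 1·4·5·1 = 20
  2*X*Z ↦ 2·4·1·6 = 48
  3*Y*Z ↦ 3·1·5·6 = 90
  2*Z**2 ↦ 2·1·1·36 = 72
Sum: F(4, 5, 6) = (-48) + (20) + (48) + (90) + (72) = 182.
Reducing mod 7: 182 ≡ 0 (mod 7).
Since F(a, b, c) ≡ 0 (mod 7), P lies on the curve.


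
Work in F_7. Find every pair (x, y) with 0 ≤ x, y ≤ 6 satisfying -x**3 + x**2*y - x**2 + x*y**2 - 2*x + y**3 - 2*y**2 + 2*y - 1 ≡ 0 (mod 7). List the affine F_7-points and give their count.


Affine F_7-points: {(0, 1), (0, 3), (0, 5), (2, 3), (5, 0)}; count = 5.

For each of the 49 pairs (x, y) ∈ F_7², evaluate f(x, y) mod 7. Record the zeros.
  x = 0: [0↦6, 1↦0, 2↦3, 3↦0, 4↦4, 5↦0, 6↦1]  zeros at y ∈ {1, 3, 5}
  x = 1: [0↦2, 1↦5, 2↦5, 3↦1, 4↦6, 5↦5, 6↦4]  zeros at y ∈ ∅
  x = 2: [0↦4, 1↦4, 2↦3, 3↦0, 4↦1, 5↦5, 6↦4]  zeros at y ∈ {3}
  x = 3: [0↦6, 1↦5, 2↦5, 3↦5, 4↦4, 5↦1, 6↦2]  zeros at y ∈ ∅
  x = 4: [0↦2, 1↦2, 2↦5, 3↦3, 4↦2, 5↦1, 6↦6]  zeros at y ∈ ∅
  x = 5: [0↦0, 1↦3, 2↦4, 3↦2, 4↦3, 5↦6, 6↦3]  zeros at y ∈ {0}
  x = 6: [0↦1, 1↦2, 2↦3, 3↦3, 4↦1, 5↦3, 6↦1]  zeros at y ∈ ∅
Collecting zeros: affine points = {(0, 1), (0, 3), (0, 5), (2, 3), (5, 0)}.
Total count |C(F_7)_aff| = 5.


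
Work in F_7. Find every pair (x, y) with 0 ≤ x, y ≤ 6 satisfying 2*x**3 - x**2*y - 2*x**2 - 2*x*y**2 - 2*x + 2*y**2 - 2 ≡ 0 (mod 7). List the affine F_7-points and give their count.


Affine F_7-points: {(0, 1), (0, 6), (1, 3), (2, 2), (2, 3), (3, 0), (3, 3), (6, 4), (6, 5)}; count = 9.

For each of the 49 pairs (x, y) ∈ F_7², evaluate f(x, y) mod 7. Record the zeros.
  x = 0: [0↦5, 1↦0, 2↦6, 3↦2, 4↦2, 5↦6, 6↦0]  zeros at y ∈ {1, 6}
  x = 1: [0↦3, 1↦2, 2↦1, 3↦0, 4↦6, 5↦5, 6↦4]  zeros at y ∈ {3}
  x = 2: [0↦2, 1↦3, 2↦0, 3↦0, 4↦3, 5↦2, 6↦4]  zeros at y ∈ {2, 3}
  x = 3: [0↦0, 1↦1, 2↦1, 3↦0, 4↦5, 5↦2, 6↦5]  zeros at y ∈ {0, 3}
  x = 4: [0↦2, 1↦1, 2↦2, 3↦5, 4↦3, 5↦3, 6↦5]  zeros at y ∈ ∅
  x = 5: [0↦6, 1↦1, 2↦1, 3↦6, 4↦2, 5↦3, 6↦2]  zeros at y ∈ ∅
  x = 6: [0↦3, 1↦6, 2↦3, 3↦1, 4↦0, 5↦0, 6↦1]  zeros at y ∈ {4, 5}
Collecting zeros: affine points = {(0, 1), (0, 6), (1, 3), (2, 2), (2, 3), (3, 0), (3, 3), (6, 4), (6, 5)}.
Total count |C(F_7)_aff| = 9.


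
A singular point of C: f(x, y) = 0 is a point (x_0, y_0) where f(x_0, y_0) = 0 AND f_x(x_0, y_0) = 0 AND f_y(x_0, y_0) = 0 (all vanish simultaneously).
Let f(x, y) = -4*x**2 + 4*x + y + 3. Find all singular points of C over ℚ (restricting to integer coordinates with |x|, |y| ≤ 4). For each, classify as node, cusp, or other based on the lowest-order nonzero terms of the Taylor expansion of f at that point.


No singular points in the scanned grid; C is smooth there.

Compute partial derivatives:
  f_x = 4 - 8*x.
  f_y = 1.
f_y = 1 is a nonzero constant, so f_y never vanishes: no point (x, y) can satisfy f = f_x = f_y = 0. In particular no (x, y) ∈ {−4, ..., 4}² is singular; the curve is smooth.


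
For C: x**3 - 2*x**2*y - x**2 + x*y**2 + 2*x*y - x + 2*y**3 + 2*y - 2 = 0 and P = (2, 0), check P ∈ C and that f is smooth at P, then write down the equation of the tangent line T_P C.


Tangent line at P: 7*x - 2*y - 14 = 0.

Step 1: f(2, 0) = 0, so P lies on C.
Step 2: partial derivatives
  f_x(x, y) = 3*x**2 - 4*x*y - 2*x + y**2 + 2*y - 1, f_y(x, y) = -2*x**2 + 2*x*y + 2*x + 6*y**2 + 2.
  f_x(P) = 7, f_y(P) = -2 (gradient nonzero, so P is smooth).
Step 3: tangent line at P: 7·(x − 2) + -2·(y − 0) = 0.
Expanding: 7*x - 2*y - 14 = 0.


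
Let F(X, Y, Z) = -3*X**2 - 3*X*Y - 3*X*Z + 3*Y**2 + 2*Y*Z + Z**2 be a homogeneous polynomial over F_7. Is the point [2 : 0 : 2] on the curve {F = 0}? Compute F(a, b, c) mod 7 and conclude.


F(2,0,2) ≡ 1 (mod 7); P is NOT on the curve.

Evaluate F(2, 0, 2) term-by-term (mod 7).
  -3*X**2 ↦ -3·4·1·1 = -12
  -3*X*Y ↦ -3·2·0·1 = 0
  -3*X*Z ↦ -3·2·1·2 = -12
  3*Y**2 ↦ 3·1·0·1 = 0
  2*Y*Z ↦ 2·1·0·2 = 0
  Z**2 ↦ 1·1·1·4 = 4
Sum: F(2, 0, 2) = (-12) + (0) + (-12) + (0) + (0) + (4) = -20.
Reducing mod 7: -20 ≡ 1 (mod 7).
Since F(a, b, c) ≡ 1 ≠ 0 (mod 7), P does NOT lie on the curve.


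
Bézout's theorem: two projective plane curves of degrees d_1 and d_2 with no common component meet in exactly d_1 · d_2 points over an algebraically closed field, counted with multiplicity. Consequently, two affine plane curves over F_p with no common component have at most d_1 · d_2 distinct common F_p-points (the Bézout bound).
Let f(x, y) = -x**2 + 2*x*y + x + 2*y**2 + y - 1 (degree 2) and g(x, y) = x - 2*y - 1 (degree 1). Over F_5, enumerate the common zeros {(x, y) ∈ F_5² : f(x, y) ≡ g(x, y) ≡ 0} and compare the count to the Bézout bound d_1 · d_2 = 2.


Common zeros: {(2, 3), (4, 4)}; count = 2; Bézout bound = 2.

deg(f) = 2, deg(g) = 1, so Bézout bound = 2.
Scan x ∈ F_5. For each x, list the y ∈ F_5 with f(x, y) ≡ 0 and those with g(x, y) ≡ 0 (mod 5); the common zeros in that column are the intersection.
  x = 0: f ≡ 0 at y ∈ {3, 4}; g ≡ 0 at y ∈ {2}; common: ∅.
  x = 1: f ≡ 0 at y ∈ ∅; g ≡ 0 at y ∈ {0}; common: ∅.
  x = 2: f ≡ 0 at y ∈ {2, 3}; g ≡ 0 at y ∈ {3}; common: {3}.
  x = 3: f ≡ 0 at y ∈ {2}; g ≡ 0 at y ∈ {1}; common: ∅.
  x = 4: f ≡ 0 at y ∈ {4}; g ≡ 0 at y ∈ {4}; common: {4}.
Collecting: common zeros = {(2, 3), (4, 4)}, so the count is 2.
Comparison with the Bézout bound: 2 ≤ 2 = deg(f)·deg(g), as expected for curves with no common component (the bound is attained).


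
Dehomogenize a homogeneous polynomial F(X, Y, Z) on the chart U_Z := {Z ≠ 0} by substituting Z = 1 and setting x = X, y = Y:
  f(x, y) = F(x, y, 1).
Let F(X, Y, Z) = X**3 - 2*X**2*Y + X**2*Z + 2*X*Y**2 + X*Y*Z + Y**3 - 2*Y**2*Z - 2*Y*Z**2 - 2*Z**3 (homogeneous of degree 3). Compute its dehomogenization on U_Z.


f(x, y) = x**3 - 2*x**2*y + x**2 + 2*x*y**2 + x*y + y**3 - 2*y**2 - 2*y - 2

On U_Z we set Z = 1. Each monomial c·X^i·Y^j·Z^k in F becomes c·x^i·y^j·1^k = c·x^i·y^j.
Substituting Z = 1: F(X, Y, 1) = x**3 - 2*x**2*y + x**2 + 2*x*y**2 + x*y + y**3 - 2*y**2 - 2*y - 2.
Note: deg(f) ≤ deg(F) = 3; strict inequality happens when F is divisible by Z (lost terms).


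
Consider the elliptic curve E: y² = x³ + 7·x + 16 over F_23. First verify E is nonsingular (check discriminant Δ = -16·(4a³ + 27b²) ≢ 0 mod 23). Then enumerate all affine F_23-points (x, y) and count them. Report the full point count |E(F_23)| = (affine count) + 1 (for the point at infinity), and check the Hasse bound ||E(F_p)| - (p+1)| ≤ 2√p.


Affine points = {(0, 4), (0, 19), (1, 1), (1, 22), (3, 8), (3, 15), (4, 4), (4, 19), (8, 3), (8, 20), (9, 7), (9, 16), (13, 2), (13, 21), (14, 11), (14, 12), (15, 0), (19, 4), (19, 19), (22, 10), (22, 13)}; affine count = 21; |E(F_23)| = 22.

Discriminant check: Δ ∝ 4a³ + 27b² = 4·7³ + 27·16² = 4·343 + 27·256 ≡ 4 (mod 23). Nonzero ⇒ E is nonsingular.
For each x ∈ F_23, compute rhs = x³ + 7·x + 16 mod 23, then count y ∈ F_23 with y² ≡ rhs.
  x = 0: rhs = 16, matching y values: 4, 19 (2 points).
  x = 1: rhs = 1, matching y values: 1, 22 (2 points).
  x = 2: rhs = 15, matching y values: none (0 points).
  x = 3: rhs = 18, matching y values: 8, 15 (2 points).
  x = 4: rhs = 16, matching y values: 4, 19 (2 points).
  x = 5: rhs = 15, matching y values: none (0 points).
  x = 6: rhs = 21, matching y values: none (0 points).
  x = 7: rhs = 17, matching y values: none (0 points).
  x = 8: rhs = 9, matching y values: 3, 20 (2 points).
  x = 9: rhs = 3, matching y values: 7, 16 (2 points).
  x = 10: rhs = 5, matching y values: none (0 points).
  x = 11: rhs = 21, matching y values: none (0 points).
  x = 12: rhs = 11, matching y values: none (0 points).
  x = 13: rhs = 4, matching y values: 2, 21 (2 points).
  x = 14: rhs = 6, matching y values: 11, 12 (2 points).
  x = 15: rhs = 0, matching y values: 0 (1 points).
  x = 16: rhs = 15, matching y values: none (0 points).
  x = 17: rhs = 11, matching y values: none (0 points).
  x = 18: rhs = 17, matching y values: none (0 points).
  x = 19: rhs = 16, matching y values: 4, 19 (2 points).
  x = 20: rhs = 14, matching y values: none (0 points).
  x = 21: rhs = 17, matching y values: none (0 points).
  x = 22: rhs = 8, matching y values: 10, 13 (2 points).
Total affine count: 21.
Full point count |E(F_23)| = 21 + 1 = 22.
Hasse bound: |22 − (23+1)| = |-2| = 2 ≤ 2√23 ≈ 9.5917 ✓.


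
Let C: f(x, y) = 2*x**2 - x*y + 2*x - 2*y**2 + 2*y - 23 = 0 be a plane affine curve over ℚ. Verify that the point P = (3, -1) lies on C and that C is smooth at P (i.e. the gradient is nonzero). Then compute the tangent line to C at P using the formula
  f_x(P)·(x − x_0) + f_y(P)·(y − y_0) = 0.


Tangent line at P: 15*x + 3*y - 42 = 0.

Step 1: f(3, -1) = 0, so P lies on C.
Step 2: partial derivatives
  f_x(x, y) = 4*x - y + 2, f_y(x, y) = -x - 4*y + 2.
  f_x(P) = 15, f_y(P) = 3 (gradient nonzero, so P is smooth).
Step 3: tangent line at P: 15·(x − 3) + 3·(y − -1) = 0.
Expanding: 15*x + 3*y - 42 = 0.


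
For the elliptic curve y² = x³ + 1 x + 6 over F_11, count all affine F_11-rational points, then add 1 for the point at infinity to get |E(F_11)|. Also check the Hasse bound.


Affine points = {(2, 4), (2, 7), (3, 5), (3, 6), (5, 2), (5, 9), (7, 2), (7, 9), (8, 3), (8, 8), (10, 2), (10, 9)}; affine count = 12; |E(F_11)| = 13.

Discriminant check: Δ ∝ 4a³ + 27b² = 4·1³ + 27·6² = 4·1 + 27·36 ≡ 8 (mod 11). Nonzero ⇒ E is nonsingular.
For each x ∈ F_11, compute rhs = x³ + 1·x + 6 mod 11, then count y ∈ F_11 with y² ≡ rhs.
  x = 0: rhs = 6, matching y values: none (0 points).
  x = 1: rhs = 8, matching y values: none (0 points).
  x = 2: rhs = 5, matching y values: 4, 7 (2 points).
  x = 3: rhs = 3, matching y values: 5, 6 (2 points).
  x = 4: rhs = 8, matching y values: none (0 points).
  x = 5: rhs = 4, matching y values: 2, 9 (2 points).
  x = 6: rhs = 8, matching y values: none (0 points).
  x = 7: rhs = 4, matching y values: 2, 9 (2 points).
  x = 8: rhs = 9, matching y values: 3, 8 (2 points).
  x = 9: rhs = 7, matching y values: none (0 points).
  x = 10: rhs = 4, matching y values: 2, 9 (2 points).
Total affine count: 12.
Full point count |E(F_11)| = 12 + 1 = 13.
Hasse bound: |13 − (11+1)| = |1| = 1 ≤ 2√11 ≈ 6.6332 ✓.


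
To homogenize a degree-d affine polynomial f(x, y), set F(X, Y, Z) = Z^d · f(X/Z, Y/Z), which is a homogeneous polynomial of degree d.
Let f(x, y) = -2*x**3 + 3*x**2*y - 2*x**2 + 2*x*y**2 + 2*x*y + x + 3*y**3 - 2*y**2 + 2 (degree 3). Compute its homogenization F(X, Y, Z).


F(X, Y, Z) = -2*X**3 + 3*X**2*Y - 2*X**2*Z + 2*X*Y**2 + 2*X*Y*Z + X*Z**2 + 3*Y**3 - 2*Y**2*Z + 2*Z**3

deg(f) = 3.
Substitute x = X/Z, y = Y/Z into f, then multiply by Z^3.
  monomial -2·x^3·y^0 ↦ -2·X^3·Y^0·Z^0.
  monomial 3·x^2·y^1 ↦ 3·X^2·Y^1·Z^0.
  monomial -2·x^2·y^0 ↦ -2·X^2·Y^0·Z^1.
  monomial 2·x^1·y^2 ↦ 2·X^1·Y^2·Z^0.
  monomial 2·x^1·y^1 ↦ 2·X^1·Y^1·Z^1.
  monomial 1·x^1·y^0 ↦ 1·X^1·Y^0·Z^2.
  monomial 3·x^0·y^3 ↦ 3·X^0·Y^3·Z^0.
  monomial -2·x^0·y^2 ↦ -2·X^0·Y^2·Z^1.
  monomial 2·x^0·y^0 ↦ 2·X^0·Y^0·Z^3.
Collecting: F(X, Y, Z) = -2*X**3 + 3*X**2*Y - 2*X**2*Z + 2*X*Y**2 + 2*X*Y*Z + X*Z**2 + 3*Y**3 - 2*Y**2*Z + 2*Z**3.


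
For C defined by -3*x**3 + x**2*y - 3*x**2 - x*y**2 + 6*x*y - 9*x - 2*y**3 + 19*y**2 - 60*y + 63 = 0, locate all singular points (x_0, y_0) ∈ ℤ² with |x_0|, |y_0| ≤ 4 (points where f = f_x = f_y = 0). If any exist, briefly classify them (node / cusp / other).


Singular points: {(0, 3)}; classification: cusp.

Compute partial derivatives:
  f_x = -9*x**2 + 2*x*y - 6*x - y**2 + 6*y - 9.
  f_y = x**2 - 2*x*y + 6*x - 6*y**2 + 38*y - 60.
Scan x_0 ∈ {−4, ..., 4}. For each x_0, f_y(x_0, y) is a polynomial in y; find its integer roots y ∈ {−4, ..., 4}, then test f_x and f at those candidates.
  x = -4: f_y(-4, y) = -6*y**2 + 46*y - 68; vanishes at y ∈ {2}. (-4, 2): f_x = -137 ≠ 0.
  x = -3: f_y(-3, y) = -6*y**2 + 44*y - 69; no integer root y with |y| ≤ 4.
  x = -2: f_y(-2, y) = -6*y**2 + 42*y - 68; no integer root y with |y| ≤ 4.
  x = -1: f_y(-1, y) = -6*y**2 + 40*y - 65; no integer root y with |y| ≤ 4.
  x = 0: f_y(0, y) = -6*y**2 + 38*y - 60; vanishes at y ∈ {3}. (0, 3): f_x = 0, f = 0 — SINGULAR.
  x = 1: f_y(1, y) = -6*y**2 + 36*y - 53; no integer root y with |y| ≤ 4.
  x = 2: f_y(2, y) = -6*y**2 + 34*y - 44; vanishes at y ∈ {2}. (2, 2): f_x = -41 ≠ 0.
  x = 3: f_y(3, y) = -6*y**2 + 32*y - 33; no integer root y with |y| ≤ 4.
  x = 4: f_y(4, y) = -6*y**2 + 30*y - 20; no integer root y with |y| ≤ 4.
Only singular point on the grid: (0, 3).
Classify: substitute x = 0 + u, y = 3 + v and expand: f = -3*u**3 + u**2*v - u*v**2 - 2*v**3 + v**2.
No constant or linear terms (consistent with a singular point). Quadratic part: v**2. Cubic part: -3*u**3 + u**2*v - u*v**2 - 2*v**3.
The quadratic part v**2 is a perfect square, so there is a single (double) tangent line v = 0, i.e. y = 3. Restricting the cubic part to that line (v = 0) leaves -3*u**3 ≠ 0, so f is not divisible by v and the branch is v² ≈ 3*u**3 to lowest order — this is a cusp.
Classification: cusp.


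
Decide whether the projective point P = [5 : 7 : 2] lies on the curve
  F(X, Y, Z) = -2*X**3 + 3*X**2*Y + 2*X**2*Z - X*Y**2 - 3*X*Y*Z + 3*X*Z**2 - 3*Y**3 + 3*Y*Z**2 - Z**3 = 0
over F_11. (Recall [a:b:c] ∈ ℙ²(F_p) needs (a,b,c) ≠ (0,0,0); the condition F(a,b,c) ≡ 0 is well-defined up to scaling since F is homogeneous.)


F(5,7,2) ≡ 6 (mod 11); P is NOT on the curve.

Evaluate F(5, 7, 2) term-by-term (mod 11).
  -2*X**3 ↦ -2·125·1·1 = -250
  3*X**2*Y ↦ 3·25·7·1 = 525
  2*X**2*Z ↦ 2·25·1·2 = 100
  -X*Y**2 ↦ -1·5·49·1 = -245
  -3*X*Y*Z ↦ -3·5·7·2 = -210
  3*X*Z**2 ↦ 3·5·1·4 = 60
  -3*Y**3 ↦ -3·1·343·1 = -1029
  3*Y*Z**2 ↦ 3·1·7·4 = 84
  -Z**3 ↦ -1·1·1·8 = -8
Sum: F(5, 7, 2) = (-250) + (525) + (100) + (-245) + (-210) + (60) + (-1029) + (84) + (-8) = -973.
Reducing mod 11: -973 ≡ 6 (mod 11).
Since F(a, b, c) ≡ 6 ≠ 0 (mod 11), P does NOT lie on the curve.
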